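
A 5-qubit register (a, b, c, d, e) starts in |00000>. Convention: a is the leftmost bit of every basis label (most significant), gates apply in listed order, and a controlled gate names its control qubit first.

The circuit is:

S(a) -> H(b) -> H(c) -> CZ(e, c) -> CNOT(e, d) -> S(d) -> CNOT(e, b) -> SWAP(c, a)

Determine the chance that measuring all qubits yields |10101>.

A full measurement returns |10101> with probability 0.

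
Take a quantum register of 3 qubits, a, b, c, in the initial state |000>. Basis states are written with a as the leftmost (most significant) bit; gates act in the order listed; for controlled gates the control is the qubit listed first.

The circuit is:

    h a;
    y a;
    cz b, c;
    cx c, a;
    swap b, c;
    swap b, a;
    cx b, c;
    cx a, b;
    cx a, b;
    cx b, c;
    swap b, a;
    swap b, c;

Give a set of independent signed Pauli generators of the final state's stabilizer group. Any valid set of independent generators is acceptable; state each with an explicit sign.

The stabilizer group can be generated by -XII, +IZI, +IIZ, among other valid generating sets. Key observation: gates 5-12 undo each other exactly, leaving only the rest of the circuit to track.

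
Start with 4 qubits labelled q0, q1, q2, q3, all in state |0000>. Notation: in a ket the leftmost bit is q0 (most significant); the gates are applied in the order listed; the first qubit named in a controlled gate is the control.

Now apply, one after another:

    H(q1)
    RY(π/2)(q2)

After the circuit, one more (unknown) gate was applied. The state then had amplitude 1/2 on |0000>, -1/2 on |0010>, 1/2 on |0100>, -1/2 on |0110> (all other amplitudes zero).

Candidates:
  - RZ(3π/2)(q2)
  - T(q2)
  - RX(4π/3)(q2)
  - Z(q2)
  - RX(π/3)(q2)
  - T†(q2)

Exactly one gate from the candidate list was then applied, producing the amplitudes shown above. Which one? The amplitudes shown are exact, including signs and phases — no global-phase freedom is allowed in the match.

It was Z(q2) that produced the state shown.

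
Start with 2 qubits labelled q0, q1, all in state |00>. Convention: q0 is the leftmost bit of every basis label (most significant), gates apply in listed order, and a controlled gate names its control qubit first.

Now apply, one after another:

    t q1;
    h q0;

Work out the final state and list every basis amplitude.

After the circuit, the state carries amplitude sqrt(2)/2 on |00>, 0 on |01>, sqrt(2)/2 on |10>, 0 on |11>.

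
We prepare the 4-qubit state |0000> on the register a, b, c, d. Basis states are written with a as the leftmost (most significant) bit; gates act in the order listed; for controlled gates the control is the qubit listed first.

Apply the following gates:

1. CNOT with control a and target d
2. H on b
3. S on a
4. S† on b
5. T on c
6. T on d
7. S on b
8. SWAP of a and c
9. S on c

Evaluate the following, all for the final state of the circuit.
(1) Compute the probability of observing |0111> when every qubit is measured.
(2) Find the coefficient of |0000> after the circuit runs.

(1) The probability of measuring |0111> is 0.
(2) The amplitude on |0000> is sqrt(2)/2.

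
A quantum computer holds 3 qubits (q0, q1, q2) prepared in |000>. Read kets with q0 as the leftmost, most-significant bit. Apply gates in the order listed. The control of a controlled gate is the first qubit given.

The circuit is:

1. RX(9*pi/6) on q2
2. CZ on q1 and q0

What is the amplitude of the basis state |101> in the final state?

|101> carries amplitude 0 in the final state.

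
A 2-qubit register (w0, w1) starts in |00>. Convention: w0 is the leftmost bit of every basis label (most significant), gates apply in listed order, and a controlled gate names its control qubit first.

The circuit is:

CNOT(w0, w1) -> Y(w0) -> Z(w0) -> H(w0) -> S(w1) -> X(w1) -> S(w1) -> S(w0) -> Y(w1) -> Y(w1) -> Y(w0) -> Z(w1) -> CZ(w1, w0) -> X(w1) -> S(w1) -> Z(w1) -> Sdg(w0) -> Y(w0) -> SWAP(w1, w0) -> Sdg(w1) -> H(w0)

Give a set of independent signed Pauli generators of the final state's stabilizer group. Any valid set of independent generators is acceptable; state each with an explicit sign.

The stabilizer group can be generated by +XI, +IY, among other valid generating sets.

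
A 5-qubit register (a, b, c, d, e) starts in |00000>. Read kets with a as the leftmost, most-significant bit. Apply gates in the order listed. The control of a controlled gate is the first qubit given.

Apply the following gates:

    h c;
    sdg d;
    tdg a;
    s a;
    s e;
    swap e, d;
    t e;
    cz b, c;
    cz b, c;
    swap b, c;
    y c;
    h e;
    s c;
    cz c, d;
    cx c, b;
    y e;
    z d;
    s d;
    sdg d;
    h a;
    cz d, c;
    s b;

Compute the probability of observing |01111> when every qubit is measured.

The probability of measuring |01111> is 0. Key observation: the block from step 8 through step 9 cancels to the identity and can be dropped.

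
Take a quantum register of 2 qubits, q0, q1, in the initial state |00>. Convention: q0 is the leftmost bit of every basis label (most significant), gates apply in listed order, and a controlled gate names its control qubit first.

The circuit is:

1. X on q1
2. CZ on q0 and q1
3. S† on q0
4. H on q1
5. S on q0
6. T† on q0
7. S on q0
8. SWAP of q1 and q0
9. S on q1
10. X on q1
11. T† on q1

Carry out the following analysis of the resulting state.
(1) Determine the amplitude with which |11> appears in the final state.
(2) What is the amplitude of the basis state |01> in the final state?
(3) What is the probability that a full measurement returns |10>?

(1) The final state's coefficient on |11> equals sqrt(2)*exp(3*I*pi/4)/2.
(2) The amplitude on |01> is -sqrt(2)*exp(3*I*pi/4)/2.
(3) The probability of measuring |10> is 0.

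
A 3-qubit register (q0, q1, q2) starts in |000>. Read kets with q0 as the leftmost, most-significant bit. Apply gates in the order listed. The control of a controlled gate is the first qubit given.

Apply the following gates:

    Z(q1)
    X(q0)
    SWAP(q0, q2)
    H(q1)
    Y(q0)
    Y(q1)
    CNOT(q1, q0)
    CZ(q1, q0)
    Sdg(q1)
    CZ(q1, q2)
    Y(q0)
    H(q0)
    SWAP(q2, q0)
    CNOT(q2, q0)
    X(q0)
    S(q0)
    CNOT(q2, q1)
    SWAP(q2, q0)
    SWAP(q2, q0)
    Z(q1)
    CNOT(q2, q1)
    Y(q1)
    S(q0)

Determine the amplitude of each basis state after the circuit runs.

After the circuit, the state carries amplitude I/2 on |000>, 0 on |001>, 1/2 on |010>, 0 on |011>, 0 on |100>, -I/2 on |101>, 0 on |110>, 1/2 on |111>.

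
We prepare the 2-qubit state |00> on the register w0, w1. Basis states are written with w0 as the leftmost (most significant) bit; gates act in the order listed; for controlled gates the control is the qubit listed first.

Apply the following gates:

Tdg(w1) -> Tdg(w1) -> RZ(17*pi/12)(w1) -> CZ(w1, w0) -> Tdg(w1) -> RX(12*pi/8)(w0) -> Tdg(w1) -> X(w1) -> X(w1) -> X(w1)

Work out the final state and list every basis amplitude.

After the circuit, the state carries amplitude 0 on |00>, sqrt(2)*exp(7*I*pi/24)/2 on |01>, 0 on |10>, sqrt(2)*exp(19*I*pi/24)/2 on |11>.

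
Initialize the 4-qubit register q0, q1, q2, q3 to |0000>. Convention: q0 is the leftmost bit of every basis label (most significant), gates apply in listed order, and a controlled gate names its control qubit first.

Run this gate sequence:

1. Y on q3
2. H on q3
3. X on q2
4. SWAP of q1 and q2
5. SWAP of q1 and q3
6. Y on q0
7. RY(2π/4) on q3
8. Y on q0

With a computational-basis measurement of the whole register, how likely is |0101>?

A full measurement returns |0101> with probability 1/4.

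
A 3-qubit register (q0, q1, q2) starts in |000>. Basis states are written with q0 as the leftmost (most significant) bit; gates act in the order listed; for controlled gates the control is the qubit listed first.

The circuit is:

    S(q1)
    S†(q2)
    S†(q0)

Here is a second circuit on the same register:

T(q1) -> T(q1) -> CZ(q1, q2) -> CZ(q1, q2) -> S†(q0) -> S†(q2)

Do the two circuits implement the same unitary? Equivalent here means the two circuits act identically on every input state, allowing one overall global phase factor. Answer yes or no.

Yes, they are equivalent — the unitaries differ by at most a global phase.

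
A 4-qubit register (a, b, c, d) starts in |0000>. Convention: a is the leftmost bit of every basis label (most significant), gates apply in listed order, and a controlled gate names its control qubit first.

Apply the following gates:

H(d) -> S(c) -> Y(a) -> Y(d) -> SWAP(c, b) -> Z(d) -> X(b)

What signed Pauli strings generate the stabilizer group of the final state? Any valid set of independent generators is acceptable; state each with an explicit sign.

The final state is stabilized by the group generated by +IIIX, -ZIII, -IZII, +IIZI; other independent generating sets are equally valid.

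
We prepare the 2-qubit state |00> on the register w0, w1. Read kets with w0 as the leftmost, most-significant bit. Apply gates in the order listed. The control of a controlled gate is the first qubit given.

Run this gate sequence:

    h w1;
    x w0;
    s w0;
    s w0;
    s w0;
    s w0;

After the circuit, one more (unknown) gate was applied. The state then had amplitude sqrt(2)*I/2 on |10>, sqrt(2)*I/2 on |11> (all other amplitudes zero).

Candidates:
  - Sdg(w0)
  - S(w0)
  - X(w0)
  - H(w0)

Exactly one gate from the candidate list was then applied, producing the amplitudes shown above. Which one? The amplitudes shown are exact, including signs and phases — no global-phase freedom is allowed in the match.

It was S(w0) that produced the state shown. Key observation: the block from step 3 through step 6 cancels to the identity and can be dropped.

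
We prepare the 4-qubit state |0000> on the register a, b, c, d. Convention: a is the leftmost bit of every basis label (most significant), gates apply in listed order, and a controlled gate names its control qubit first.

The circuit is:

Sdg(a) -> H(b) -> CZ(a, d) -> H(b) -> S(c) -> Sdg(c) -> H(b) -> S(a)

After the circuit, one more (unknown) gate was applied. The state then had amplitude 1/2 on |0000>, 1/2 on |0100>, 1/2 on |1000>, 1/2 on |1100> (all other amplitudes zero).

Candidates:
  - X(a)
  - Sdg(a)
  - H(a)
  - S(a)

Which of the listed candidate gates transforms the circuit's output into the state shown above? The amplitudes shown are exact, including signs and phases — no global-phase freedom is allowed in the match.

The unique candidate consistent with the amplitudes is H(a). Key observation: gates 4-7 undo each other exactly, leaving only the rest of the circuit to track.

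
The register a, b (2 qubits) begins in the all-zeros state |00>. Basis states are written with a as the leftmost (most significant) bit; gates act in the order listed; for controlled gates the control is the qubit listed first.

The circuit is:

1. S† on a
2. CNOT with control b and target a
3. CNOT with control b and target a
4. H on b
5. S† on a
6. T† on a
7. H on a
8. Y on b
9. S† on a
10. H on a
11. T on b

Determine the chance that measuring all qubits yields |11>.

A full measurement returns |11> with probability 1/4.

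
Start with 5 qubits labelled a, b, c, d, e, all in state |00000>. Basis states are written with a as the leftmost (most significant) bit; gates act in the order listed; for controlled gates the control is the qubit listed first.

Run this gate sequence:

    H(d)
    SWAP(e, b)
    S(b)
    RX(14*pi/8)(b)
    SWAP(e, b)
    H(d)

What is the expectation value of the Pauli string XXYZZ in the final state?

In the final state, XXYZZ has expectation 0.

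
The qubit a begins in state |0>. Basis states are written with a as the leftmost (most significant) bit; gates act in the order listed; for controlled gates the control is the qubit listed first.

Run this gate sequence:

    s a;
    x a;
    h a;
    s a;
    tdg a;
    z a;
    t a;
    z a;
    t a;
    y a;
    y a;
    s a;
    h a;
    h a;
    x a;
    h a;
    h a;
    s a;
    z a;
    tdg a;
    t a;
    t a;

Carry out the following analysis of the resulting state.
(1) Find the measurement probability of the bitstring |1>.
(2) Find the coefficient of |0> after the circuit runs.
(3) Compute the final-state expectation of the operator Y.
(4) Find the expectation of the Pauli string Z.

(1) A full measurement returns |1> with probability 1/2. Key observation: steps 13-14 multiply out to the identity, so the circuit reduces to the remaining gates.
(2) |0> carries amplitude sqrt(2)*exp(I*pi/4)/2 in the final state.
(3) In the final state, Y has expectation -1.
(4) In the final state, Z has expectation 0.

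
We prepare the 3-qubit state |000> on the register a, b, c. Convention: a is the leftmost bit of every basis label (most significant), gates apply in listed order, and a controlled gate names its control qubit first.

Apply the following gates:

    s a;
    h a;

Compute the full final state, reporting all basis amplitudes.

After the circuit, the state carries amplitude sqrt(2)/2 on |000>, sqrt(2)/2 on |100>, and 0 on every other basis state.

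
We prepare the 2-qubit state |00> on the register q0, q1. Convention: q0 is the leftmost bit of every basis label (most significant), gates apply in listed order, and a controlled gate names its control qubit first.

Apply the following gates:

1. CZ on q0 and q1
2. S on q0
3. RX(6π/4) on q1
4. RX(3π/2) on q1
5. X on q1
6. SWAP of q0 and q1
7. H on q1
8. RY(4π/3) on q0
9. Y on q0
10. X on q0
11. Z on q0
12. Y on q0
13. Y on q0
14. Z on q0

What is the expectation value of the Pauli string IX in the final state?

The observable IX averages to 1. Key observation: the block from step 11 through step 14 cancels to the identity and can be dropped.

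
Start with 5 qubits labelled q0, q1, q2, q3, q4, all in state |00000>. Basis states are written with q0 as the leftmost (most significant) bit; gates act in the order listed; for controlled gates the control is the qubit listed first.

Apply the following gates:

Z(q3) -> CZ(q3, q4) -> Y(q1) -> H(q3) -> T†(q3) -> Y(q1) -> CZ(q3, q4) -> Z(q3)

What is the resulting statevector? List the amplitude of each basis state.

The final amplitudes are sqrt(2)/2 on |00000>, sqrt(2)*exp(3*I*pi/4)/2 on |00010>, and 0 on every other basis state.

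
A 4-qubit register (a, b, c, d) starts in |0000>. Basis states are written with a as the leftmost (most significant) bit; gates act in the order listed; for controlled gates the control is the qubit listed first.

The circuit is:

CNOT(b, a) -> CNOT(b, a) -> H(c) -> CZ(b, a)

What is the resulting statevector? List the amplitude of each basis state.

The resulting statevector has amplitude sqrt(2)/2 on |0000>, sqrt(2)/2 on |0010>, and 0 on every other basis state. Key observation: gates 1-2 undo each other exactly, leaving only the rest of the circuit to track.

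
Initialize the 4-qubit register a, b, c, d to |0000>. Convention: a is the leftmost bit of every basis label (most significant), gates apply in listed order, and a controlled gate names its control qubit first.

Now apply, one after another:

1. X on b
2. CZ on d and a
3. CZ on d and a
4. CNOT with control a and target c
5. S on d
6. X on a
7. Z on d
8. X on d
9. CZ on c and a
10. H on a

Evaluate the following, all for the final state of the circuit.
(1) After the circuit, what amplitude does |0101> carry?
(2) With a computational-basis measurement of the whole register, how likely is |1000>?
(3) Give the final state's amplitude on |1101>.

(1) The final state's coefficient on |0101> equals sqrt(2)/2. Key observation: steps 2-3 multiply out to the identity, so the circuit reduces to the remaining gates.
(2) Outcome |1000> occurs with probability 0.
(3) The amplitude on |1101> is -sqrt(2)/2.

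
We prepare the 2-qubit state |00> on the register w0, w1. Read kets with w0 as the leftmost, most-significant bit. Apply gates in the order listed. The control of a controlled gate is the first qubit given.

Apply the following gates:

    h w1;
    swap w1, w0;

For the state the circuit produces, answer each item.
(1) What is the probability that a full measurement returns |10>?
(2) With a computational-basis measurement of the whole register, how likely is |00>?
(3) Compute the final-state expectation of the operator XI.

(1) The probability of measuring |10> is 1/2.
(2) Outcome |00> occurs with probability 1/2.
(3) The observable XI averages to 1.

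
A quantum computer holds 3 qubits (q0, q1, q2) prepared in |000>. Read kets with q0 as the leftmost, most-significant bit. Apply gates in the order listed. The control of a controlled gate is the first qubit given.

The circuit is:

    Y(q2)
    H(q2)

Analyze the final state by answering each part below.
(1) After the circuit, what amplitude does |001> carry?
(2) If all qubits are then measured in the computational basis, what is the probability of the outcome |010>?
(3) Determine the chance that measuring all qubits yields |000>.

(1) The final state's coefficient on |001> equals -sqrt(2)*I/2.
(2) Outcome |010> occurs with probability 0.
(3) Outcome |000> occurs with probability 1/2.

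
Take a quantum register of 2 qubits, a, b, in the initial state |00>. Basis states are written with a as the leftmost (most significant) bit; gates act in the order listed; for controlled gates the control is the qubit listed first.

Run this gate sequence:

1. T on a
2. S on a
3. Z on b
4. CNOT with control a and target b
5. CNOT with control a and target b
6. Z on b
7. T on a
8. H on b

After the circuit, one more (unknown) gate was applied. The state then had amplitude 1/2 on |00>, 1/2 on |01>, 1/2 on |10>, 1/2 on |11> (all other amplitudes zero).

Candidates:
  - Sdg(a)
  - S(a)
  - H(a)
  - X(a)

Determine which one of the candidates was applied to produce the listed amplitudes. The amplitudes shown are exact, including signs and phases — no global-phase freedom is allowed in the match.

It was H(a) that produced the state shown.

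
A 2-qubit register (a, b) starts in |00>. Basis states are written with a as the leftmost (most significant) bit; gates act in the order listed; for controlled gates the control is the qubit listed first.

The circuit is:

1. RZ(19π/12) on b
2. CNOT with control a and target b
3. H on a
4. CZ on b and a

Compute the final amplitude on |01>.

The amplitude on |01> is 0.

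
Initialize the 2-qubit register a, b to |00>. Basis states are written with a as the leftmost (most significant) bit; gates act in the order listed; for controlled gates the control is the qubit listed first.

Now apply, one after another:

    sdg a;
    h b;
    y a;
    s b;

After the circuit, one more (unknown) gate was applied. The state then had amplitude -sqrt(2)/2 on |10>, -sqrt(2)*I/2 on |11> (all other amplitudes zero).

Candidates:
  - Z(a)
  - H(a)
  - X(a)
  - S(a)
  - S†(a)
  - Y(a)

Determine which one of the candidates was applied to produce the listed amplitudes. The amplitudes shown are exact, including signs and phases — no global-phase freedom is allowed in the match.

It was S(a) that produced the state shown.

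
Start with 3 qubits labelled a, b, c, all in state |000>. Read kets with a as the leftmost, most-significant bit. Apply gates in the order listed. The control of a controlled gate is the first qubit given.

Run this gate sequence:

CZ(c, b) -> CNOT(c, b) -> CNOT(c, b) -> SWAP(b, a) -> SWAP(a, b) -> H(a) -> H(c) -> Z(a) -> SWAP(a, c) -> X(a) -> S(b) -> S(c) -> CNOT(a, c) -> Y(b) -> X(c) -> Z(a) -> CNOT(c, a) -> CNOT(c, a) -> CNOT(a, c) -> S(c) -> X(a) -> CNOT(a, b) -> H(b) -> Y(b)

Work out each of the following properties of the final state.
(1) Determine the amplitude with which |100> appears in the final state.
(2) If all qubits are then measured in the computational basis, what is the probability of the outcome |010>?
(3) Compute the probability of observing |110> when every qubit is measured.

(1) The amplitude on |100> is -sqrt(2)*I/4.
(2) A full measurement returns |010> with probability 1/8.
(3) Outcome |110> occurs with probability 1/8.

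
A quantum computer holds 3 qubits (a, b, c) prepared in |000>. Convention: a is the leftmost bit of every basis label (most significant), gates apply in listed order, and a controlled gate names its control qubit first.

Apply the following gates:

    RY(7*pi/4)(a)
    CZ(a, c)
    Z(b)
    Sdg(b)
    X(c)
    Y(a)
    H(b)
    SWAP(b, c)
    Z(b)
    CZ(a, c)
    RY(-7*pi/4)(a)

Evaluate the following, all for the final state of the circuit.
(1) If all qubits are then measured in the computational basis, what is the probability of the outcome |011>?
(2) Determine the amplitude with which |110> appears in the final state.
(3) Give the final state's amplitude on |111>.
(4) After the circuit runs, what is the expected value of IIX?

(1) The probability of measuring |011> is 1/4.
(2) The amplitude on |110> is -sqrt(2)*I/2.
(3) |111> carries amplitude I/2 in the final state.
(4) The expectation value of IIX is -sqrt(2)/2.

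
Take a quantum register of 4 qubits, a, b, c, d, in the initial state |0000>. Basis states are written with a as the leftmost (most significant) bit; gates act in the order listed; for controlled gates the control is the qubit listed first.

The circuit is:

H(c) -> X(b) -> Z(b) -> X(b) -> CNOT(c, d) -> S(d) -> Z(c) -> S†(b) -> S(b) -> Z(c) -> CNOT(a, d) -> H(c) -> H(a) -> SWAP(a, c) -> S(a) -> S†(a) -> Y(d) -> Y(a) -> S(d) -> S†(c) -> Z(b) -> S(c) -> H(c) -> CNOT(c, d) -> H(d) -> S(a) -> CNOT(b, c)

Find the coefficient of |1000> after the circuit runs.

The amplitude on |1000> is 0. Key observation: gates 7-10 undo each other exactly, leaving only the rest of the circuit to track.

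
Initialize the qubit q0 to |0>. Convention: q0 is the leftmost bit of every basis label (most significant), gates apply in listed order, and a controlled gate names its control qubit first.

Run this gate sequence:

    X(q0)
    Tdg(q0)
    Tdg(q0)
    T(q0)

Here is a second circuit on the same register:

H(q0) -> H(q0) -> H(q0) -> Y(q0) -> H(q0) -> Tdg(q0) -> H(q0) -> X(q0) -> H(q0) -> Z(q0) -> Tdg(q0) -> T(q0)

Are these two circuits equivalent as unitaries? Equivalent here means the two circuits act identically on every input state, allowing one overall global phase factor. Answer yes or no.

No: there is an input state on which the two circuits produce genuinely different outputs (not merely differing by a phase).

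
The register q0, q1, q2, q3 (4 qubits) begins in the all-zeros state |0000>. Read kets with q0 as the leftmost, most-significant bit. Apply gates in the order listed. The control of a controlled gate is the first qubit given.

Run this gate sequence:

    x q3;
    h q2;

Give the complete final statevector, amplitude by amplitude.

The final amplitudes are sqrt(2)/2 on |0001>, sqrt(2)/2 on |0011>, and 0 on every other basis state.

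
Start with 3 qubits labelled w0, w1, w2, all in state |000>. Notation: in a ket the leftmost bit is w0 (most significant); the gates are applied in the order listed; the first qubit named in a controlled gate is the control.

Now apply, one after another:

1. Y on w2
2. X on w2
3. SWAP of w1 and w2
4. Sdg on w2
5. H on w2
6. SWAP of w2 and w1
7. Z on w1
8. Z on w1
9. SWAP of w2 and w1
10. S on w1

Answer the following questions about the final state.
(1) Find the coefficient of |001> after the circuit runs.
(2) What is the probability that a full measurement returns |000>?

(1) The final state's coefficient on |001> equals sqrt(2)*I/2. Key observation: steps 6-9 multiply out to the identity, so the circuit reduces to the remaining gates.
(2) A full measurement returns |000> with probability 1/2.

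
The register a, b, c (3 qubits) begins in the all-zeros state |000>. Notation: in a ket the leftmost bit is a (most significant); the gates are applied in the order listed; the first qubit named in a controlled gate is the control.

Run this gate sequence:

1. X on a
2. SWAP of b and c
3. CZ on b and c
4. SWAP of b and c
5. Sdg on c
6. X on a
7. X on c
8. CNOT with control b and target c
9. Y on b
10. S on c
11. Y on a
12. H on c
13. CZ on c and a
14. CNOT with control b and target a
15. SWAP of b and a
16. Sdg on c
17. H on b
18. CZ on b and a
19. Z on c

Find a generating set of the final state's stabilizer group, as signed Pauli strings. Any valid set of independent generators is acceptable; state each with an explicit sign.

The final state is stabilized by the group generated by -IXI, +IIY, -ZII; other independent generating sets are equally valid.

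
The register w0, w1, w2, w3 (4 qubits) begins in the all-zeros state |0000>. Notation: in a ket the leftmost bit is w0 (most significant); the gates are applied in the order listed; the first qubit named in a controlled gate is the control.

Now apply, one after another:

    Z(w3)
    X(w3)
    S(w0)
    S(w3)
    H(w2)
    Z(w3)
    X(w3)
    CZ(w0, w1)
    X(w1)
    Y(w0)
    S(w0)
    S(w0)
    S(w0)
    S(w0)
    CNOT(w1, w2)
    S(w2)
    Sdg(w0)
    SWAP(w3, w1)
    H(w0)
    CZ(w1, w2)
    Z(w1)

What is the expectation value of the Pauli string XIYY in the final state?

The observable XIYY averages to 0. Key observation: gates 11-14 undo each other exactly, leaving only the rest of the circuit to track.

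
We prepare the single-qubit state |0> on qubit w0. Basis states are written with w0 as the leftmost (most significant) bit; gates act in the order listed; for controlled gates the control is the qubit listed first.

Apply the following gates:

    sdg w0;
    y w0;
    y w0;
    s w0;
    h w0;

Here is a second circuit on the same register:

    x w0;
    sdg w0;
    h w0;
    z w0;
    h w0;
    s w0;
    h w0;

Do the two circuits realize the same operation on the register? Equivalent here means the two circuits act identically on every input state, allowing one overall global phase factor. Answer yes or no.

No — the two circuits implement different unitaries, even allowing a global phase.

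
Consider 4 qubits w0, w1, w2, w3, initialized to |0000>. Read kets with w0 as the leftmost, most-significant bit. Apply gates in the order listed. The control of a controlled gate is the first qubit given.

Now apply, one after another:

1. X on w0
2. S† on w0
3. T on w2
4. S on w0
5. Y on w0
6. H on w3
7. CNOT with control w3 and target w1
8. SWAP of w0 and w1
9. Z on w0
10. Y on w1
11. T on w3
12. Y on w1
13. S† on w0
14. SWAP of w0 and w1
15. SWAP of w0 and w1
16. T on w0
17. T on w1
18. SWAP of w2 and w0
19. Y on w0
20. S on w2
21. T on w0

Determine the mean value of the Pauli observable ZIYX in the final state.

The expectation value of ZIYX is 1. Key observation: the block from step 14 through step 15 cancels to the identity and can be dropped.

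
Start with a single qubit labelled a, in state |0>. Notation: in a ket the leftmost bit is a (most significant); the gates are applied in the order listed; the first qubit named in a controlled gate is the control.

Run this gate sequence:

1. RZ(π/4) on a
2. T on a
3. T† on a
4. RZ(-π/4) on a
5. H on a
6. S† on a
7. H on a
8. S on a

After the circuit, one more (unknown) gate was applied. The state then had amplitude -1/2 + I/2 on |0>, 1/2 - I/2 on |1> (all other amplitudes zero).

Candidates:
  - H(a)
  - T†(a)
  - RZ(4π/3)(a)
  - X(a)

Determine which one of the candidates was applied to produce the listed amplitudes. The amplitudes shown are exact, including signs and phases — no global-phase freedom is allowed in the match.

It was X(a) that produced the state shown. Key observation: the block from step 1 through step 4 cancels to the identity and can be dropped.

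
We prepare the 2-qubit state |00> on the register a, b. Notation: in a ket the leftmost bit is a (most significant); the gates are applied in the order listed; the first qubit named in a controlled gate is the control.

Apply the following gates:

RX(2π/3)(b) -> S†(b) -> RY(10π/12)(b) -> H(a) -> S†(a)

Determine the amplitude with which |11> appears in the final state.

The amplitude on |11> is I*(1 - sqrt(3))/4.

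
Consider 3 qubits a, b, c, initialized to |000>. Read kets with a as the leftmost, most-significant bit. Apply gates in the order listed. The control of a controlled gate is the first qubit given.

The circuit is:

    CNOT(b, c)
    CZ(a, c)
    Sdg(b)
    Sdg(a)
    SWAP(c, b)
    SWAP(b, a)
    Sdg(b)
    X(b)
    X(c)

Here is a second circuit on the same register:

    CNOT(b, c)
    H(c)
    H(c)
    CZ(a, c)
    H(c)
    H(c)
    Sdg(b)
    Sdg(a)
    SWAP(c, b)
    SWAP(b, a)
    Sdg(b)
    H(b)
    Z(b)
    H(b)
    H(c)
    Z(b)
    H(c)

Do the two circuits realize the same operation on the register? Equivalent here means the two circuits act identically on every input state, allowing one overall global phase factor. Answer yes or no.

No: there is an input state on which the two circuits produce genuinely different outputs (not merely differing by a phase).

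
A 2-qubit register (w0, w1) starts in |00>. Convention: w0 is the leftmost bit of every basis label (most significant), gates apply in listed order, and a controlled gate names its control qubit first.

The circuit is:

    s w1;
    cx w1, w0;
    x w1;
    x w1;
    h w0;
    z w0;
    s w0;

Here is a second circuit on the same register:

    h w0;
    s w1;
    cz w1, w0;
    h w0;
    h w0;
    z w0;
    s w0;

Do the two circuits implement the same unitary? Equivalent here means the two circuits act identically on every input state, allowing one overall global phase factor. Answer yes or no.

Yes, they are equivalent — the unitaries differ by at most a global phase.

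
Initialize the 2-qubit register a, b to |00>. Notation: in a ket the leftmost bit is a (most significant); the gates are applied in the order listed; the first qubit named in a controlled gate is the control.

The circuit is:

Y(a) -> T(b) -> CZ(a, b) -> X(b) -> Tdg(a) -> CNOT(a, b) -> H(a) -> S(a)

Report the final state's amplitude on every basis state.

After the circuit, the state carries amplitude sqrt(2)*exp(I*pi/4)/2 on |00>, 0 on |01>, -sqrt(2)*exp(3*I*pi/4)/2 on |10>, 0 on |11>.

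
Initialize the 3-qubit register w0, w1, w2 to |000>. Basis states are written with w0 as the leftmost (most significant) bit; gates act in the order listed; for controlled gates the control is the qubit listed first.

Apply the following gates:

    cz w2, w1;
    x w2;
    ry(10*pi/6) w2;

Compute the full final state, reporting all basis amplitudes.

The final amplitudes are -1/2 on |000>, -sqrt(3)/2 on |001>, and 0 on every other basis state.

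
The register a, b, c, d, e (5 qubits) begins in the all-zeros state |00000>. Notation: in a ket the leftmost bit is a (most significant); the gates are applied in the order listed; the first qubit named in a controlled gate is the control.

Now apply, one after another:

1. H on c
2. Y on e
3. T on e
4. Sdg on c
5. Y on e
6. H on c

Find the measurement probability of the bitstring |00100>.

The probability of measuring |00100> is 1/2.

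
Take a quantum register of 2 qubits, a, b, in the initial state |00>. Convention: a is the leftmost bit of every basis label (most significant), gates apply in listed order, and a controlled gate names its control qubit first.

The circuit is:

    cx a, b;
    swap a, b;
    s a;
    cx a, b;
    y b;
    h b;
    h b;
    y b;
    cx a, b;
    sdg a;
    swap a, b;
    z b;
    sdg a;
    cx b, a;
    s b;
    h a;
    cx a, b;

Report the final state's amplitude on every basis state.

The final amplitudes are sqrt(2)/2 on |00>, 0 on |01>, 0 on |10>, sqrt(2)/2 on |11>. Key observation: steps 3-10 multiply out to the identity, so the circuit reduces to the remaining gates.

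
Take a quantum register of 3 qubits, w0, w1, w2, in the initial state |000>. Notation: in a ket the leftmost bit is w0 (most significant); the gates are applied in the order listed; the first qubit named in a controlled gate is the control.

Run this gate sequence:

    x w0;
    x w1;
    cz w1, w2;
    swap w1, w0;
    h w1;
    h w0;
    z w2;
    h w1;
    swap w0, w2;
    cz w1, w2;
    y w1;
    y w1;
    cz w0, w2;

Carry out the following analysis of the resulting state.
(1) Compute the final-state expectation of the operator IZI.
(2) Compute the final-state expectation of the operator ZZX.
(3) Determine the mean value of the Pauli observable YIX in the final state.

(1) The observable IZI averages to -1.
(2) The expectation value of ZZX is -1.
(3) In the final state, YIX has expectation 0.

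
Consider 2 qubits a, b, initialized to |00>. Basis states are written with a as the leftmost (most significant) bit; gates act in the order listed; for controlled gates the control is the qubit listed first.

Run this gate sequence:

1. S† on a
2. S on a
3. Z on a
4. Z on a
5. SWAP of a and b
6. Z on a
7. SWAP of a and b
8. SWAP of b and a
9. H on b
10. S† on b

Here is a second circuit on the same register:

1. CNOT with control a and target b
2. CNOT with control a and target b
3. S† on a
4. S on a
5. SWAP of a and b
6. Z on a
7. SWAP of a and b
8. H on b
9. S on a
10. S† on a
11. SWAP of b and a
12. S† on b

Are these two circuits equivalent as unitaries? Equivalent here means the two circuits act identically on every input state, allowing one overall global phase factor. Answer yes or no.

No, they are not equivalent — no single phase factor reconciles the two unitaries.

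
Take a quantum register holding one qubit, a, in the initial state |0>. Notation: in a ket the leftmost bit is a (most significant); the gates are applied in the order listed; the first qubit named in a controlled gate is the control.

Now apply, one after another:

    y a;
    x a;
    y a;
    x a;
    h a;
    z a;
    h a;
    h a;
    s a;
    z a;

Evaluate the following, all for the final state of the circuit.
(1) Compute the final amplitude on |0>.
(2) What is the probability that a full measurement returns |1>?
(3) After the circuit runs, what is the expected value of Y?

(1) |0> carries amplitude -sqrt(2)/2 in the final state.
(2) Outcome |1> occurs with probability 1/2.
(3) The expectation value of Y is 1.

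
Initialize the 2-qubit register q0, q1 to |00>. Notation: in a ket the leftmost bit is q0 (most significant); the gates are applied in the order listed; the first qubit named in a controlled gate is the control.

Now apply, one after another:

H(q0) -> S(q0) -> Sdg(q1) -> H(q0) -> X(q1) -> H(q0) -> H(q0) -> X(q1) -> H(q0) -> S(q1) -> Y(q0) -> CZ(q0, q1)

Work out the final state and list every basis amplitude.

After the circuit, the state carries amplitude sqrt(2)/2 on |00>, 0 on |01>, sqrt(2)*I/2 on |10>, 0 on |11>. Key observation: steps 3-10 multiply out to the identity, so the circuit reduces to the remaining gates.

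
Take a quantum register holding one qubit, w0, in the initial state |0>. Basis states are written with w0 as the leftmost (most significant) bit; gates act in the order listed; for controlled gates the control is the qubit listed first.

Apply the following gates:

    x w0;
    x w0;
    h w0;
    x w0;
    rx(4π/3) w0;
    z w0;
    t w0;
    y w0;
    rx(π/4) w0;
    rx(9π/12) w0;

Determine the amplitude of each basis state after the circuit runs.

The resulting statevector has amplitude -sqrt(2)/4 - sqrt(6)*I/4 on |0>, (-sqrt(2) - sqrt(6)*I)*exp(I*pi/4)/4 on |1>.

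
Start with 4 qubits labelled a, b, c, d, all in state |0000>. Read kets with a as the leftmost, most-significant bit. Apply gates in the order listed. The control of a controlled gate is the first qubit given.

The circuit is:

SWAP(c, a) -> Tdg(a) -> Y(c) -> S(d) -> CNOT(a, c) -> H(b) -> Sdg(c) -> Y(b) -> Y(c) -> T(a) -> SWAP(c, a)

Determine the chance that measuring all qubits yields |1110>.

A full measurement returns |1110> with probability 0.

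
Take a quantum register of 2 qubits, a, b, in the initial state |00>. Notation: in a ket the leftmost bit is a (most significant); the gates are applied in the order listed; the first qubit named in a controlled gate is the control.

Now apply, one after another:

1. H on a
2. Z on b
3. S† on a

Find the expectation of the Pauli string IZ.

In the final state, IZ has expectation 1.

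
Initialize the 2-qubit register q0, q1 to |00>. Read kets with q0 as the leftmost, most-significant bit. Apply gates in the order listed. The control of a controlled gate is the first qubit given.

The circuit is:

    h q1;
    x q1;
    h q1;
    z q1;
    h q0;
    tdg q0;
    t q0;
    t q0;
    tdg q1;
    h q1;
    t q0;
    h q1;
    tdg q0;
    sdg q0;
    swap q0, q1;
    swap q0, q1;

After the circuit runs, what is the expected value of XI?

In the final state, XI has expectation sqrt(2)/2. Key observation: steps 1-4 multiply out to the identity, so the circuit reduces to the remaining gates.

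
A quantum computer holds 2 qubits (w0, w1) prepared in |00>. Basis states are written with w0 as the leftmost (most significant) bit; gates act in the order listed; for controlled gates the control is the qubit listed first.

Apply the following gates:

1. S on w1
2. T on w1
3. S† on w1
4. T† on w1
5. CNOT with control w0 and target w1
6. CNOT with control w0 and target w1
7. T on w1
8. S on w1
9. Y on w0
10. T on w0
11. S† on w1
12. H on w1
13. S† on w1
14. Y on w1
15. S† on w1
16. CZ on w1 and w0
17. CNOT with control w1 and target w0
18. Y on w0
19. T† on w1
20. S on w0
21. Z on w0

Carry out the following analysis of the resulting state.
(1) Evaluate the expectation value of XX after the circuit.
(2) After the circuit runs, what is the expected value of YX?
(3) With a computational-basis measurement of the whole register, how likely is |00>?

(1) The observable XX averages to sqrt(2)/2. Key observation: steps 3-8 multiply out to the identity, so the circuit reduces to the remaining gates.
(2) In the final state, YX has expectation sqrt(2)/2.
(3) Outcome |00> occurs with probability 1/2.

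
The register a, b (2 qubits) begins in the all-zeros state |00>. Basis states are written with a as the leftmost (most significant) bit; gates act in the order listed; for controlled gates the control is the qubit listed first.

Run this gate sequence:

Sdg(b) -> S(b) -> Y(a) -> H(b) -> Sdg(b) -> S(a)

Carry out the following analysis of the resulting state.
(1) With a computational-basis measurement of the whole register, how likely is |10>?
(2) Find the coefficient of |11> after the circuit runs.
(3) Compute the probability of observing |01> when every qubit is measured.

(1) The probability of measuring |10> is 1/2.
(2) |11> carries amplitude sqrt(2)*I/2 in the final state.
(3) Outcome |01> occurs with probability 0.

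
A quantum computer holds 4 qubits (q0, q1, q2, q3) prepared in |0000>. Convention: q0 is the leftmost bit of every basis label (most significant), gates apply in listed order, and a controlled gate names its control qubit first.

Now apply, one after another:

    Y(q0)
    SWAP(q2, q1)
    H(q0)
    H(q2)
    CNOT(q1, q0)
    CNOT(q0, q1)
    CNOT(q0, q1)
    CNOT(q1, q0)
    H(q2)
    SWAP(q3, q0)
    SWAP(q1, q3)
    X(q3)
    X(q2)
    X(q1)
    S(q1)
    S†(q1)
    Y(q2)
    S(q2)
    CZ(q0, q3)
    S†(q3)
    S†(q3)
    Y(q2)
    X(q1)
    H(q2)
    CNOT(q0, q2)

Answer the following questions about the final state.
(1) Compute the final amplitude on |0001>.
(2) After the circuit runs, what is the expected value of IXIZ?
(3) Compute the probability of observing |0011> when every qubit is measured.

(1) |0001> carries amplitude -I/2 in the final state. Key observation: steps 4-9 multiply out to the identity, so the circuit reduces to the remaining gates.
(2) In the final state, IXIZ has expectation 1.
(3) The probability of measuring |0011> is 1/4.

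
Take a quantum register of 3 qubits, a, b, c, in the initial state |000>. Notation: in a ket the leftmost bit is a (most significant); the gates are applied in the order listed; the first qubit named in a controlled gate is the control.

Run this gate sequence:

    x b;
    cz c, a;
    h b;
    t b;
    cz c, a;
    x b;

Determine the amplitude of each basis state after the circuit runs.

After the circuit, the state carries amplitude -sqrt(2)*exp(I*pi/4)/2 on |000>, sqrt(2)/2 on |010>, and 0 on every other basis state.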